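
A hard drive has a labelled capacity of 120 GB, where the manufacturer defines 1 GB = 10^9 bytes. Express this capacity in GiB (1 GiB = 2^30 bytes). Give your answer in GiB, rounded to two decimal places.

111.76 GiB

120 GB = 120 × 10^9 bytes = 120,000,000,000 bytes
1 GiB = 1,073,741,824 bytes
120,000,000,000 / 1,073,741,824 = 111.76 GiB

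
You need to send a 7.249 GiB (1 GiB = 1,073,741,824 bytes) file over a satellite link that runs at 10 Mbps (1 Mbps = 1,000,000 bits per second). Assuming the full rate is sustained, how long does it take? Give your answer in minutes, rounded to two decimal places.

7.249 GiB = 7,783,554,482.176 bytes = 62,268,435,857.408 bits
10 Mbps = 10,000,000 bits/s
time = 62,268,435,857.408 / 10,000,000 = 6,226.844 s
6,226.844 s / 60 = 103.78 minutes

103.78 minutes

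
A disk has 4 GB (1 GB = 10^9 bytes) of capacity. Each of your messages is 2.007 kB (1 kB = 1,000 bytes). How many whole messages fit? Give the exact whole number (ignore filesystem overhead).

Capacity: 4 GB = 4,000,000,000 bytes
Per item: 2.007 kB = 2,007 bytes
⌊4,000,000,000 / 2,007⌋ = 1,993,024

1,993,024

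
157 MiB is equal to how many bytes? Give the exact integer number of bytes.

164,626,432 bytes

157 × 1,048,576 = 164,626,432 bytes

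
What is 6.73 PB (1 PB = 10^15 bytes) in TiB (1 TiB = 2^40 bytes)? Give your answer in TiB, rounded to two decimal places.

6,120.90 TiB

6.73 PB = 6.73 × 10^15 bytes = 6,730,000,000,000,000 bytes
1 TiB = 1,099,511,627,776 bytes
6,730,000,000,000,000 / 1,099,511,627,776 = 6,120.90 TiB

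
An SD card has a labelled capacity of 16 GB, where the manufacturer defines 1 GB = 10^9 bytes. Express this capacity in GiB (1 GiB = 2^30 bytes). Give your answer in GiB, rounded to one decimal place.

16 GB = 16 × 10^9 bytes = 16,000,000,000 bytes
1 GiB = 2^30 bytes = 1,073,741,824 bytes
16,000,000,000 / 1,073,741,824 = 14.9 GiB

14.9 GiB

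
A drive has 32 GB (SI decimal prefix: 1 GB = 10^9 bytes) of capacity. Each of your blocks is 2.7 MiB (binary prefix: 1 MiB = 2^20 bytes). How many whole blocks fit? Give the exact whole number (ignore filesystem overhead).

11,302

Capacity: 32 GB = 32,000,000,000 bytes
Per item: 2.7 MiB = 2,831,155.2 bytes
⌊32,000,000,000 / 2,831,155.2⌋ = 11,302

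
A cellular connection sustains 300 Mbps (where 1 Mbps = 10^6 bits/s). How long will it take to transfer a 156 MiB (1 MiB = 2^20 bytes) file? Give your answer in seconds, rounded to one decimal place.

4.4 seconds

156 MiB = 163,577,856 bytes = 1,308,622,848 bits
300 Mbps = 300,000,000 bits/s
time = 1,308,622,848 / 300,000,000 = 4.4 s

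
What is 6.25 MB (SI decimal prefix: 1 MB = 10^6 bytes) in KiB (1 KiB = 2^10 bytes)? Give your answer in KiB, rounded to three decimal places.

6,103.516 KiB

6.25 MB = 6.25 × 10^6 bytes = 6,250,000 bytes
1 KiB = 2^10 bytes = 1,024 bytes
6,250,000 / 1,024 = 6,103.516 KiB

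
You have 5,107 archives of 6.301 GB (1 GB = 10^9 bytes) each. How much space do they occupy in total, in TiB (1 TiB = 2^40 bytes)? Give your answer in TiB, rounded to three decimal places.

Total = 5,107 × 6.301 GB = 32179.207 GB
= 32179.207 × 1,000,000,000 bytes = 32,179,207,000,000 bytes
1 TiB = 1,099,511,627,776 bytes
32,179,207,000,000 / 1,099,511,627,776 = 29.267 TiB

29.267 TiB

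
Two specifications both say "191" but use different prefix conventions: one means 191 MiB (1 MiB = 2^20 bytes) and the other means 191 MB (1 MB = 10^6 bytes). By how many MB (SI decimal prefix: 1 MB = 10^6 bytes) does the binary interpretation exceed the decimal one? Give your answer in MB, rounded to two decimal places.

9.28 MB

191 MiB = 191 × 1,048,576 = 200,278,016 bytes
191 MB = 191 × 1,000,000 = 191,000,000 bytes
difference = 9,278,016 bytes
9,278,016 / 1,000,000 = 9.28 MB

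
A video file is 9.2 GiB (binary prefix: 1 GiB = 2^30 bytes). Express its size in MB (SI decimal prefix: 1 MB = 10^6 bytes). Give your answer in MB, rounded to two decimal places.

9.2 GiB = 9.2 × 2^30 bytes = 9,878,424,780.8 bytes
1 MB = 1,000,000 bytes
9,878,424,780.8 / 1,000,000 = 9,878.42 MB

9,878.42 MB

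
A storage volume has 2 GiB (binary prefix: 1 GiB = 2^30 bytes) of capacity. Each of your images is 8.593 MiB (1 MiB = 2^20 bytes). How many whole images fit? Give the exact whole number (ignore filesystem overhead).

238

Capacity: 2 GiB = 2,147,483,648 bytes
Per item: 8.593 MiB = 9,010,413.568 bytes
⌊2,147,483,648 / 9,010,413.568⌋ = 238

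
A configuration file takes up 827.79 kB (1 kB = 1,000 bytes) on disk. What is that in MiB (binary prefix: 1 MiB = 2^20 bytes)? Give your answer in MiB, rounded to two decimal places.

827.79 kB × 1,000 bytes/kB = 827,790 bytes
1 MiB = 1,048,576 bytes
827,790 / 1,048,576 = 0.79 MiB

0.79 MiB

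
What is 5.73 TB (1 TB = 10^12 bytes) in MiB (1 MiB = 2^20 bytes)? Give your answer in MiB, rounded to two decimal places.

5.73 TB = 5.73 × 10^12 bytes = 5,730,000,000,000 bytes
1 MiB = 1,048,576 bytes
5,730,000,000,000 / 1,048,576 = 5,464,553.83 MiB

5,464,553.83 MiB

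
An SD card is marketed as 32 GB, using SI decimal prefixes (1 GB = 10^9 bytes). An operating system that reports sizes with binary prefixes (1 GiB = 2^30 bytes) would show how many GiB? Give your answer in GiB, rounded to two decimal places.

29.80 GiB

32 GB = 32 × 10^9 bytes = 32,000,000,000 bytes
1 GiB = 1,073,741,824 bytes
32,000,000,000 / 1,073,741,824 = 29.80 GiB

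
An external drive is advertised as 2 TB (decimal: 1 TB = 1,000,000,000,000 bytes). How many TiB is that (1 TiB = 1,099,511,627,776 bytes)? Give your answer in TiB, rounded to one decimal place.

1.8 TiB

2 TB = 2 × 10^12 bytes = 2,000,000,000,000 bytes
1 TiB = 2^40 bytes = 1,099,511,627,776 bytes
2,000,000,000,000 / 1,099,511,627,776 = 1.8 TiB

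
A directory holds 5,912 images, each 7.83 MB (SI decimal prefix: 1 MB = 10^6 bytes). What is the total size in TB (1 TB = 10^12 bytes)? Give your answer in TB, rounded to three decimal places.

Total = 5,912 × 7.83 MB = 46290.96 MB
= 46290.96 × 1,000,000 bytes = 46,290,960,000 bytes
1 TB = 1,000,000,000,000 bytes
46,290,960,000 / 1,000,000,000,000 = 0.046 TB

0.046 TB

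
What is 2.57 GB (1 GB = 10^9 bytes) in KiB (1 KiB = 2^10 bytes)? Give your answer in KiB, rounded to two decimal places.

2,509,765.63 KiB

2.57 GB = 2.57 × 10^9 bytes = 2,570,000,000 bytes
1 KiB = 2^10 bytes = 1,024 bytes
2,570,000,000 / 1,024 = 2,509,765.63 KiB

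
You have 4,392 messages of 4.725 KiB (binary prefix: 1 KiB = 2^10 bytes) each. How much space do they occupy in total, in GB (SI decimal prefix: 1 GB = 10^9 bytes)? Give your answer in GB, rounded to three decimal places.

Total = 4,392 × 4.725 KiB = 20752.2 KiB
= 20752.2 × 1,024 bytes = 21,250,252.8 bytes
1 GB = 1,000,000,000 bytes
21,250,252.8 / 1,000,000,000 = 0.021 GB

0.021 GB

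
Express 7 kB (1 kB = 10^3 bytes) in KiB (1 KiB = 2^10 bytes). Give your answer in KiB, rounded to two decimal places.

7 kB × 1,000 bytes/kB = 7,000 bytes
1 KiB = 1,024 bytes
7,000 / 1,024 = 6.84 KiB

6.84 KiB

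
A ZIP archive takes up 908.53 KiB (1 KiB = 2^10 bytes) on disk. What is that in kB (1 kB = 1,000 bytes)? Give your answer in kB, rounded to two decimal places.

908.53 KiB = 908.53 × 2^10 bytes = 930,334.72 bytes
1 kB = 1,000 bytes
930,334.72 / 1,000 = 930.33 kB

930.33 kB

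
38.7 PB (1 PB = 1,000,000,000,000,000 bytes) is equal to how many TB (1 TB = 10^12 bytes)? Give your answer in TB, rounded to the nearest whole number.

38.7 PB × 1,000,000,000,000,000 bytes/PB = 38,700,000,000,000,000 bytes
1 TB = 10^12 bytes = 1,000,000,000,000 bytes
38,700,000,000,000,000 / 1,000,000,000,000 = 38,700 TB

38,700 TB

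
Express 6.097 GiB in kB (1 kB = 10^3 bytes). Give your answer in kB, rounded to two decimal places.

6.097 GiB × 1,073,741,824 bytes/GiB = 6,546,603,900.928 bytes
1 kB = 1,000 bytes
6,546,603,900.928 / 1,000 = 6,546,603.90 kB

6,546,603.90 kB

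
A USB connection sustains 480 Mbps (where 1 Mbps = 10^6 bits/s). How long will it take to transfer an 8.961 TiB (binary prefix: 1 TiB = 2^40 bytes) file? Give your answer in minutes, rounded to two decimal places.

8.961 TiB = 9,852,723,696,500.736 bytes = 78,821,789,572,005.888 bits
480 Mbps = 480,000,000 bits/s
time = 78,821,789,572,005.888 / 480,000,000 = 164,212.062 s
164,212.062 s / 60 = 2,736.87 minutes

2,736.87 minutes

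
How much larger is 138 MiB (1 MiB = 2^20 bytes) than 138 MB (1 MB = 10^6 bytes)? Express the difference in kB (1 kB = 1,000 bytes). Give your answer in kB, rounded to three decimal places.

138 MiB = 138 × 1,048,576 = 144,703,488 bytes
138 MB = 138 × 1,000,000 = 138,000,000 bytes
difference = 6,703,488 bytes
6,703,488 / 1,000 = 6,703.488 kB

6,703.488 kB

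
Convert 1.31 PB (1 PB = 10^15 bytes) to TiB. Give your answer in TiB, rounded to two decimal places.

1,191.44 TiB

1.31 PB = 1.31 × 10^15 bytes = 1,310,000,000,000,000 bytes
1 TiB = 1,099,511,627,776 bytes
1,310,000,000,000,000 / 1,099,511,627,776 = 1,191.44 TiB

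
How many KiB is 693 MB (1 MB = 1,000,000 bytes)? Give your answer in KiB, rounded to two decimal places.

676,757.81 KiB

693 MB = 693 × 10^6 bytes = 693,000,000 bytes
1 KiB = 1,024 bytes
693,000,000 / 1,024 = 676,757.81 KiB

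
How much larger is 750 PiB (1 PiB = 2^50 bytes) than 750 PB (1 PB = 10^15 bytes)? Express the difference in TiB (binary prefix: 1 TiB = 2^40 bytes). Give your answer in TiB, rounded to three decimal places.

85,878.974 TiB

750 PiB = 750 × 1,125,899,906,842,624 = 844,424,930,131,968,000 bytes
750 PB = 750 × 1,000,000,000,000,000 = 750,000,000,000,000,000 bytes
difference = 94,424,930,131,968,000 bytes
94,424,930,131,968,000 / 1,099,511,627,776 = 85,878.974 TiB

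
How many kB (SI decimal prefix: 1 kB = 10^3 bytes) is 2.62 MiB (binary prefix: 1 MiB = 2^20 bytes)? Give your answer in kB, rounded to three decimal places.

2.62 MiB = 2.62 × 2^20 bytes = 2,747,269.12 bytes
1 kB = 10^3 bytes = 1,000 bytes
2,747,269.12 / 1,000 = 2,747.269 kB

2,747.269 kB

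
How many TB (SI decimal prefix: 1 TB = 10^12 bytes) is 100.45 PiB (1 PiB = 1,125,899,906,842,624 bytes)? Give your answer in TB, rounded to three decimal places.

100.45 PiB = 100.45 × 2^50 bytes = 113,096,645,642,341,580.8 bytes
1 TB = 1,000,000,000,000 bytes
113,096,645,642,341,580.8 / 1,000,000,000,000 = 113,096.646 TB

113,096.646 TB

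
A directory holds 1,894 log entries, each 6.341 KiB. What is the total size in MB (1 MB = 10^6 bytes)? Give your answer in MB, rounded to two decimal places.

12.30 MB

Total = 1,894 × 6.341 KiB = 12009.854 KiB
= 12009.854 × 1,024 bytes = 12,298,090.496 bytes
1 MB = 1,000,000 bytes
12,298,090.496 / 1,000,000 = 12.30 MB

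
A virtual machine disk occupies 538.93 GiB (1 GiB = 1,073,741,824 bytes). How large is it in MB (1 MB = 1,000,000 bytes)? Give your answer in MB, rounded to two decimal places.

578,671.68 MB

538.93 GiB × 1,073,741,824 bytes/GiB = 578,671,681,208.32 bytes
1 MB = 1,000,000 bytes
578,671,681,208.32 / 1,000,000 = 578,671.68 MB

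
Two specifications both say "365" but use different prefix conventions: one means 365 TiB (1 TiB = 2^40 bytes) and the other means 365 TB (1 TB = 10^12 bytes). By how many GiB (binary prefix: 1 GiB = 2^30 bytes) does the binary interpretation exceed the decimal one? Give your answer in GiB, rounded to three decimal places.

33,827.260 GiB

365 TiB = 365 × 1,099,511,627,776 = 401,321,744,138,240 bytes
365 TB = 365 × 1,000,000,000,000 = 365,000,000,000,000 bytes
difference = 36,321,744,138,240 bytes
36,321,744,138,240 / 1,073,741,824 = 33,827.260 GiB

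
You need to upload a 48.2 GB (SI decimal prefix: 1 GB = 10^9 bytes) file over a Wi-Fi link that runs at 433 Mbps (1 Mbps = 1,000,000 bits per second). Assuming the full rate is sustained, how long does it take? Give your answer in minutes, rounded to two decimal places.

14.84 minutes

48.2 GB = 48,200,000,000 bytes = 385,600,000,000 bits
433 Mbps = 433,000,000 bits/s
time = 385,600,000,000 / 433,000,000 = 890.531 s
890.531 s / 60 = 14.84 minutes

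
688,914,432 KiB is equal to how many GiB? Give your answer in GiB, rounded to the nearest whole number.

657 GiB

688,914,432 KiB = 688,914,432 × 2^10 bytes = 705,448,378,368 bytes
1 GiB = 1,073,741,824 bytes
705,448,378,368 / 1,073,741,824 = 657 GiB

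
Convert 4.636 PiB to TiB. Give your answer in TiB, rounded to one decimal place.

4,747.3 TiB

4.636 PiB × 1,125,899,906,842,624 bytes/PiB = 5,219,671,968,122,404.864 bytes
1 TiB = 1,099,511,627,776 bytes
5,219,671,968,122,404.864 / 1,099,511,627,776 = 4,747.3 TiB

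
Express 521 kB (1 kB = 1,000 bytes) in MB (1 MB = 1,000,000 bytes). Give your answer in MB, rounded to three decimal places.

0.521 MB

521 kB = 521 × 10^3 bytes = 521,000 bytes
1 MB = 1,000,000 bytes
521,000 / 1,000,000 = 0.521 MB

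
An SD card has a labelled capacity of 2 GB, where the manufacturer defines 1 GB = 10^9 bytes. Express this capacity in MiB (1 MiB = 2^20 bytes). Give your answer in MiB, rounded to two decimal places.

2 GB = 2 × 10^9 bytes = 2,000,000,000 bytes
1 MiB = 1,048,576 bytes
2,000,000,000 / 1,048,576 = 1,907.35 MiB

1,907.35 MiB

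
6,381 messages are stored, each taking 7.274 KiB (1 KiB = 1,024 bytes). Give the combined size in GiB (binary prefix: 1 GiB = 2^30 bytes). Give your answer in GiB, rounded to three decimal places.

Total = 6,381 × 7.274 KiB = 46415.394 KiB
= 46415.394 × 1,024 bytes = 47,529,363.456 bytes
1 GiB = 1,073,741,824 bytes
47,529,363.456 / 1,073,741,824 = 0.044 GiB

0.044 GiB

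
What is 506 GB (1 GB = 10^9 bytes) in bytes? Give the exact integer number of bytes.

506,000,000,000 bytes

506 × 1,000,000,000 = 506,000,000,000 bytes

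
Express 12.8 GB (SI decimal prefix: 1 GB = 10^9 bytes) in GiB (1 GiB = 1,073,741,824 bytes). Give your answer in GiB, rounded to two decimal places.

12.8 GB = 12.8 × 10^9 bytes = 12,800,000,000 bytes
1 GiB = 1,073,741,824 bytes
12,800,000,000 / 1,073,741,824 = 11.92 GiB

11.92 GiB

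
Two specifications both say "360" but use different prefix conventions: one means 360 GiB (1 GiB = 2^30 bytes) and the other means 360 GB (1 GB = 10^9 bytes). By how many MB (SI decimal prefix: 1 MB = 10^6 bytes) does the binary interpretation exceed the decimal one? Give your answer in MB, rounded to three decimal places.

360 GiB = 360 × 1,073,741,824 = 386,547,056,640 bytes
360 GB = 360 × 1,000,000,000 = 360,000,000,000 bytes
difference = 26,547,056,640 bytes
26,547,056,640 / 1,000,000 = 26,547.057 MB

26,547.057 MB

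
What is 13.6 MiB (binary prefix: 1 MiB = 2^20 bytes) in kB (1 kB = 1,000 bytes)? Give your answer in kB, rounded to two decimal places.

14,260.63 kB

13.6 MiB × 1,048,576 bytes/MiB = 14,260,633.6 bytes
1 kB = 10^3 bytes = 1,000 bytes
14,260,633.6 / 1,000 = 14,260.63 kB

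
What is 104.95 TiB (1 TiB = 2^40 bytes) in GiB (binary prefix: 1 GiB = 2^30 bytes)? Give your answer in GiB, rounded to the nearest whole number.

104.95 TiB = 104.95 × 2^40 bytes = 115,393,745,335,091.2 bytes
1 GiB = 1,073,741,824 bytes
115,393,745,335,091.2 / 1,073,741,824 = 107,469 GiB

107,469 GiB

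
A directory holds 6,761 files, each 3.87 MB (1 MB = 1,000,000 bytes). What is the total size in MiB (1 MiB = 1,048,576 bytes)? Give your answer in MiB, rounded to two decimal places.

24,952.96 MiB

Total = 6,761 × 3.87 MB = 26165.07 MB
= 26165.07 × 1,000,000 bytes = 26,165,070,000 bytes
1 MiB = 1,048,576 bytes
26,165,070,000 / 1,048,576 = 24,952.96 MiB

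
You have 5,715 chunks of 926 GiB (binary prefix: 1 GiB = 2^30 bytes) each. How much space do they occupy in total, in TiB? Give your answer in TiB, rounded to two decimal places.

Total = 5,715 × 926 GiB = 5,292,090 GiB
= 5,292,090 × 1,073,741,824 bytes = 5,682,338,369,372,160 bytes
1 TiB = 1,099,511,627,776 bytes
5,682,338,369,372,160 / 1,099,511,627,776 = 5,168.06 TiB

5,168.06 TiB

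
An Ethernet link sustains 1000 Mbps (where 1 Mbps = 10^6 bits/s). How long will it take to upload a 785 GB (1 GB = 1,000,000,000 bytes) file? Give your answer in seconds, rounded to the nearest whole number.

6,280 seconds

785 GB = 785,000,000,000 bytes = 6,280,000,000,000 bits
1000 Mbps = 1,000,000,000 bits/s
time = 6,280,000,000,000 / 1,000,000,000 = 6,280 s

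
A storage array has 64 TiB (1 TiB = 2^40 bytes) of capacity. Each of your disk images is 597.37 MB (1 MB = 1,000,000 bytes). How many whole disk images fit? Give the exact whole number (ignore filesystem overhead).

117,797

Capacity: 64 TiB = 70,368,744,177,664 bytes
Per item: 597.37 MB = 597,370,000 bytes
⌊70,368,744,177,664 / 597,370,000⌋ = 117,797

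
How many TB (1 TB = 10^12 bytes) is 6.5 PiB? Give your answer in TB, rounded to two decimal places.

7,318.35 TB

6.5 PiB = 6.5 × 2^50 bytes = 7,318,349,394,477,056 bytes
1 TB = 1,000,000,000,000 bytes
7,318,349,394,477,056 / 1,000,000,000,000 = 7,318.35 TB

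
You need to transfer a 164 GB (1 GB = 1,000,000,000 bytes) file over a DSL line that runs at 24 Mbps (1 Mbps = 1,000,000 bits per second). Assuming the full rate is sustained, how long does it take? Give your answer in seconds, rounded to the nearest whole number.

54,667 seconds

164 GB = 164,000,000,000 bytes = 1,312,000,000,000 bits
24 Mbps = 24,000,000 bits/s
time = 1,312,000,000,000 / 24,000,000 = 54,667 s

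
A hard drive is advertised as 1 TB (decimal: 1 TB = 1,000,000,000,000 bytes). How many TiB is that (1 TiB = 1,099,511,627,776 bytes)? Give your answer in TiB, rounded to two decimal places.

0.91 TiB

1 TB = 1 × 10^12 bytes = 1,000,000,000,000 bytes
1 TiB = 2^40 bytes = 1,099,511,627,776 bytes
1,000,000,000,000 / 1,099,511,627,776 = 0.91 TiB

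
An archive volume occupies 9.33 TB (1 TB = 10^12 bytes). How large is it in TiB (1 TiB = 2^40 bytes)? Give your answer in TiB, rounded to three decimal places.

9.33 TB = 9.33 × 10^12 bytes = 9,330,000,000,000 bytes
1 TiB = 2^40 bytes = 1,099,511,627,776 bytes
9,330,000,000,000 / 1,099,511,627,776 = 8.486 TiB

8.486 TiB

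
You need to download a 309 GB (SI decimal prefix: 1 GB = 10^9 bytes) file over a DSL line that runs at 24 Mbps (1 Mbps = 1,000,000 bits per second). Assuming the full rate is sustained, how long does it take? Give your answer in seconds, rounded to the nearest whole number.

309 GB = 309,000,000,000 bytes = 2,472,000,000,000 bits
24 Mbps = 24,000,000 bits/s
time = 2,472,000,000,000 / 24,000,000 = 103,000 s

103,000 seconds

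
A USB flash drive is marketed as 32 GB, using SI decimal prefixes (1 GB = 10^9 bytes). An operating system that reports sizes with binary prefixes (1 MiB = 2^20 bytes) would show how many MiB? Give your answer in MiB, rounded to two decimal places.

32 GB = 32 × 10^9 bytes = 32,000,000,000 bytes
1 MiB = 1,048,576 bytes
32,000,000,000 / 1,048,576 = 30,517.58 MiB

30,517.58 MiB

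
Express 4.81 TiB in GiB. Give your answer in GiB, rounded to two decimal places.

4.81 TiB = 4.81 × 2^40 bytes = 5,288,650,929,602.56 bytes
1 GiB = 1,073,741,824 bytes
5,288,650,929,602.56 / 1,073,741,824 = 4,925.44 GiB

4,925.44 GiB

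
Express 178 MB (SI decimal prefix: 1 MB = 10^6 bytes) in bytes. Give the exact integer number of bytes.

178,000,000 bytes

178 × 1,000,000 = 178,000,000 bytes  (1 MB = 10^6 bytes)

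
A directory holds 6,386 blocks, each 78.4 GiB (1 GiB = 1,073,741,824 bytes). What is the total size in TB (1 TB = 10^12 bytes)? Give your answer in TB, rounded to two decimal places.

537.58 TB

Total = 6,386 × 78.4 GiB = 500662.4 GiB
= 500662.4 × 1,073,741,824 bytes = 537,582,158,584,217.6 bytes
1 TB = 1,000,000,000,000 bytes
537,582,158,584,217.6 / 1,000,000,000,000 = 537.58 TB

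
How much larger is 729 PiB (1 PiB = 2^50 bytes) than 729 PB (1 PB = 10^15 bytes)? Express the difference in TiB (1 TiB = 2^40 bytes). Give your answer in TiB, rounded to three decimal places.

83,474.362 TiB

729 PiB = 729 × 1,125,899,906,842,624 = 820,781,032,088,272,896 bytes
729 PB = 729 × 1,000,000,000,000,000 = 729,000,000,000,000,000 bytes
difference = 91,781,032,088,272,896 bytes
91,781,032,088,272,896 / 1,099,511,627,776 = 83,474.362 TiB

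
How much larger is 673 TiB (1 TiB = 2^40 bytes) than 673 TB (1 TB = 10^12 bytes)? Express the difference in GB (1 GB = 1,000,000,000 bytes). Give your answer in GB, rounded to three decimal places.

673 TiB = 673 × 1,099,511,627,776 = 739,971,325,493,248 bytes
673 TB = 673 × 1,000,000,000,000 = 673,000,000,000,000 bytes
difference = 66,971,325,493,248 bytes
66,971,325,493,248 / 1,000,000,000 = 66,971.325 GB

66,971.325 GB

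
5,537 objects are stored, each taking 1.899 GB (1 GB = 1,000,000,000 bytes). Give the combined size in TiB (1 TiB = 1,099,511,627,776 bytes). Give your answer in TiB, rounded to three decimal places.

Total = 5,537 × 1.899 GB = 10514.763 GB
= 10514.763 × 1,000,000,000 bytes = 10,514,763,000,000 bytes
1 TiB = 1,099,511,627,776 bytes
10,514,763,000,000 / 1,099,511,627,776 = 9.563 TiB

9.563 TiB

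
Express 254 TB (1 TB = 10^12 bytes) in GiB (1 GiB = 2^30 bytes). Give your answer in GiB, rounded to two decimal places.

254 TB = 254 × 10^12 bytes = 254,000,000,000,000 bytes
1 GiB = 2^30 bytes = 1,073,741,824 bytes
254,000,000,000,000 / 1,073,741,824 = 236,555.93 GiB

236,555.93 GiB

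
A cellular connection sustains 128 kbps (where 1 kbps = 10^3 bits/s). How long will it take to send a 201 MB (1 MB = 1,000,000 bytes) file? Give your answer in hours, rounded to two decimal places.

3.49 hours

201 MB = 201,000,000 bytes = 1,608,000,000 bits
128 kbps = 128,000 bits/s
time = 1,608,000,000 / 128,000 = 12,562.5000 s
12,562.5000 s / 3600 = 3.49 hours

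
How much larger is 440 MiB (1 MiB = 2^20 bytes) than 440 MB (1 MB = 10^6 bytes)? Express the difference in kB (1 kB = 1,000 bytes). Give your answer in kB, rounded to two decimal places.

21,373.44 kB

440 MiB = 440 × 1,048,576 = 461,373,440 bytes
440 MB = 440 × 1,000,000 = 440,000,000 bytes
difference = 21,373,440 bytes
21,373,440 / 1,000 = 21,373.44 kB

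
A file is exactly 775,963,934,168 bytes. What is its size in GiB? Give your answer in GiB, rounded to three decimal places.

722.673 GiB

775,963,934,168 bytes given.
1 GiB = 2^30 bytes = 1,073,741,824 bytes
775,963,934,168 / 1,073,741,824 = 722.673 GiB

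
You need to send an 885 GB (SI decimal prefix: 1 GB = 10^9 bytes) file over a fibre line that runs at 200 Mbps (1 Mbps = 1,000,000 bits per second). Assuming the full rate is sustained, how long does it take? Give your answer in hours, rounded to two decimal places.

885 GB = 885,000,000,000 bytes = 7,080,000,000,000 bits
200 Mbps = 200,000,000 bits/s
time = 7,080,000,000,000 / 200,000,000 = 35,400.0000 s
35,400.0000 s / 3600 = 9.83 hours

9.83 hours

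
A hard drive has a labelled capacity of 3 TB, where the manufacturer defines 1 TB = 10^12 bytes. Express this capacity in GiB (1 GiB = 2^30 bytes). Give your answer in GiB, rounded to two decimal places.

3 TB × 1,000,000,000,000 bytes/TB = 3,000,000,000,000 bytes
1 GiB = 1,073,741,824 bytes
3,000,000,000,000 / 1,073,741,824 = 2,793.97 GiB

2,793.97 GiB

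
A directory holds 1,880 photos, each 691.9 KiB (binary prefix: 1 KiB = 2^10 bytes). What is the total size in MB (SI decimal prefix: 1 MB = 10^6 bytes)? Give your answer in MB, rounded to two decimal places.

Total = 1,880 × 691.9 KiB = 1,300,772 KiB
= 1,300,772 × 1,024 bytes = 1,331,990,528 bytes
1 MB = 1,000,000 bytes
1,331,990,528 / 1,000,000 = 1,331.99 MB

1,331.99 MB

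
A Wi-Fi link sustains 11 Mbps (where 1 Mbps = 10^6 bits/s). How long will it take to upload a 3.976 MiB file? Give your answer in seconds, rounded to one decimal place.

3.0 seconds

3.976 MiB = 4,169,138.176 bytes = 33,353,105.408 bits
11 Mbps = 11,000,000 bits/s
time = 33,353,105.408 / 11,000,000 = 3.0 s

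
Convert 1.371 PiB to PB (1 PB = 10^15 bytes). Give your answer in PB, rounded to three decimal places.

1.544 PB

1.371 PiB × 1,125,899,906,842,624 bytes/PiB = 1,543,608,772,281,237.504 bytes
1 PB = 1,000,000,000,000,000 bytes
1,543,608,772,281,237.504 / 1,000,000,000,000,000 = 1.544 PB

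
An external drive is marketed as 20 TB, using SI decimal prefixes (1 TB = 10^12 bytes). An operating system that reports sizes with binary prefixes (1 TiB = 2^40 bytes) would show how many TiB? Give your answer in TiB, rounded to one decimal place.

18.2 TiB

20 TB × 1,000,000,000,000 bytes/TB = 20,000,000,000,000 bytes
1 TiB = 1,099,511,627,776 bytes
20,000,000,000,000 / 1,099,511,627,776 = 18.2 TiB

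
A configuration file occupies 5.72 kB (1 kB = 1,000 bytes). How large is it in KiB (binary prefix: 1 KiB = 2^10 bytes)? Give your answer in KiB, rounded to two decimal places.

5.59 KiB

5.72 kB × 1,000 bytes/kB = 5,720 bytes
1 KiB = 2^10 bytes = 1,024 bytes
5,720 / 1,024 = 5.59 KiB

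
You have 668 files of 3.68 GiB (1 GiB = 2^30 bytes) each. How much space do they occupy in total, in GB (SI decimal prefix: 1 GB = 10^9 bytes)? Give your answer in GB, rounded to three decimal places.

Total = 668 × 3.68 GiB = 2458.24 GiB
= 2458.24 × 1,073,741,824 bytes = 2,639,515,101,429.76 bytes
1 GB = 1,000,000,000 bytes
2,639,515,101,429.76 / 1,000,000,000 = 2,639.515 GB

2,639.515 GB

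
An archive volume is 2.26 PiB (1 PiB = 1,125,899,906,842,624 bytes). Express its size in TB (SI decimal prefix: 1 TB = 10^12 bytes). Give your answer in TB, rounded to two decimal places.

2,544.53 TB

2.26 PiB = 2.26 × 2^50 bytes = 2,544,533,789,464,330.24 bytes
1 TB = 10^12 bytes = 1,000,000,000,000 bytes
2,544,533,789,464,330.24 / 1,000,000,000,000 = 2,544.53 TB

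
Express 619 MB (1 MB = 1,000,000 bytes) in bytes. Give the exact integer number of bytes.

619,000,000 bytes

619 × 1,000,000 = 619,000,000 bytes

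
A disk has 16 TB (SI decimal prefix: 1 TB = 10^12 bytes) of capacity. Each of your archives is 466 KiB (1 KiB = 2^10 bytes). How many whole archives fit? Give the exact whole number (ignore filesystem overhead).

33,530,042

Capacity: 16 TB = 16,000,000,000,000 bytes
Per item: 466 KiB = 477,184 bytes
⌊16,000,000,000,000 / 477,184⌋ = 33,530,042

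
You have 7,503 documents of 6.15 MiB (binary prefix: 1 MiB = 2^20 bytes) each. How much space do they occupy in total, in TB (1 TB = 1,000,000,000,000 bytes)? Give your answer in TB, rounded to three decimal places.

0.048 TB

Total = 7,503 × 6.15 MiB = 46143.45 MiB
= 46143.45 × 1,048,576 bytes = 48,384,914,227.2 bytes
1 TB = 1,000,000,000,000 bytes
48,384,914,227.2 / 1,000,000,000,000 = 0.048 TB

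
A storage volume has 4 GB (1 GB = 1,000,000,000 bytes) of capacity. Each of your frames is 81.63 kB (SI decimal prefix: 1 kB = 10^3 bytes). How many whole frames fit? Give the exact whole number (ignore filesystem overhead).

49,001

Capacity: 4 GB = 4,000,000,000 bytes
Per item: 81.63 kB = 81,630 bytes
⌊4,000,000,000 / 81,630⌋ = 49,001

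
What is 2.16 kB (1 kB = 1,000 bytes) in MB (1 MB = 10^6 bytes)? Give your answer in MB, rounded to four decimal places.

2.16 kB = 2.16 × 10^3 bytes = 2,160 bytes
1 MB = 1,000,000 bytes
2,160 / 1,000,000 = 0.0022 MB

0.0022 MB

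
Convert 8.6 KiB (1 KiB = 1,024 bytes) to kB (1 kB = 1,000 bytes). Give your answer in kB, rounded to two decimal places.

8.81 kB

8.6 KiB = 8.6 × 2^10 bytes = 8,806.4 bytes
1 kB = 1,000 bytes
8,806.4 / 1,000 = 8.81 kB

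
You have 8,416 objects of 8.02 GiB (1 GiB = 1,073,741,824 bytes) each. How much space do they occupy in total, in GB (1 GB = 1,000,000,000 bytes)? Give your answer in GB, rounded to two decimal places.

Total = 8,416 × 8.02 GiB = 67496.32 GiB
= 67496.32 × 1,073,741,824 bytes = 72,473,621,750,087.68 bytes
1 GB = 1,000,000,000 bytes
72,473,621,750,087.68 / 1,000,000,000 = 72,473.62 GB

72,473.62 GB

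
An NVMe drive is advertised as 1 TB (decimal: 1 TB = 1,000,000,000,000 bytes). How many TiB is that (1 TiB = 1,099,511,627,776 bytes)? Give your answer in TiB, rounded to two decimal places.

0.91 TiB

1 TB × 1,000,000,000,000 bytes/TB = 1,000,000,000,000 bytes
1 TiB = 2^40 bytes = 1,099,511,627,776 bytes
1,000,000,000,000 / 1,099,511,627,776 = 0.91 TiB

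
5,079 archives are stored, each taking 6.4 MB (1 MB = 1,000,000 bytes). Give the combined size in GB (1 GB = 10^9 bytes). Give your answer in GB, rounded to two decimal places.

Total = 5,079 × 6.4 MB = 32505.6 MB
= 32505.6 × 1,000,000 bytes = 32,505,600,000 bytes
1 GB = 1,000,000,000 bytes
32,505,600,000 / 1,000,000,000 = 32.51 GB

32.51 GB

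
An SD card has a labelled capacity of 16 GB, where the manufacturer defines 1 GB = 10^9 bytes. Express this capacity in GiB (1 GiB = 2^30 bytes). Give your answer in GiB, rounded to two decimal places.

14.90 GiB

16 GB = 16 × 10^9 bytes = 16,000,000,000 bytes
1 GiB = 2^30 bytes = 1,073,741,824 bytes
16,000,000,000 / 1,073,741,824 = 14.90 GiB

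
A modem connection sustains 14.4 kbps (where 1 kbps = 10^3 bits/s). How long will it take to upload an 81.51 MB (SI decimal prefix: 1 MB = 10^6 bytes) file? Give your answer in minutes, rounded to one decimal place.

754.7 minutes

81.51 MB = 81,510,000 bytes = 652,080,000 bits
14.4 kbps = 14,400 bits/s
time = 652,080,000 / 14,400 = 45,283.33 s
45,283.33 s / 60 = 754.7 minutes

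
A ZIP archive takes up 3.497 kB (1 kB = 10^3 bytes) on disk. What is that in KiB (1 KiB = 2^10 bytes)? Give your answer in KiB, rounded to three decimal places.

3.415 KiB

3.497 kB = 3.497 × 10^3 bytes = 3,497 bytes
1 KiB = 2^10 bytes = 1,024 bytes
3,497 / 1,024 = 3.415 KiB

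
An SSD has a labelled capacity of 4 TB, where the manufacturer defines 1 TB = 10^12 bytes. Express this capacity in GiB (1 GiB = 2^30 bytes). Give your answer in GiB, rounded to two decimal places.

3,725.29 GiB

4 TB = 4 × 10^12 bytes = 4,000,000,000,000 bytes
1 GiB = 1,073,741,824 bytes
4,000,000,000,000 / 1,073,741,824 = 3,725.29 GiB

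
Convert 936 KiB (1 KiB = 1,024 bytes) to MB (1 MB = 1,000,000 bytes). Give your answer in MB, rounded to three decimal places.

936 KiB = 936 × 2^10 bytes = 958,464 bytes
1 MB = 1,000,000 bytes
958,464 / 1,000,000 = 0.958 MB

0.958 MB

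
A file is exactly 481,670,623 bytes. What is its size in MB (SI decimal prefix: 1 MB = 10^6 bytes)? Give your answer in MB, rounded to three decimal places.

481.671 MB

481,670,623 bytes given.
1 MB = 1,000,000 bytes
481,670,623 / 1,000,000 = 481.671 MB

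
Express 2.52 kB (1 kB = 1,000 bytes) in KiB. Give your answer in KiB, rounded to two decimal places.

2.52 kB = 2.52 × 10^3 bytes = 2,520 bytes
1 KiB = 2^10 bytes = 1,024 bytes
2,520 / 1,024 = 2.46 KiB

2.46 KiB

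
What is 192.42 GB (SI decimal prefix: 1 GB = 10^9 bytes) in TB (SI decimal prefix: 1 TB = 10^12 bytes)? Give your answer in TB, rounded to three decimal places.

192.42 GB = 192.42 × 10^9 bytes = 192,420,000,000 bytes
1 TB = 10^12 bytes = 1,000,000,000,000 bytes
192,420,000,000 / 1,000,000,000,000 = 0.192 TB

0.192 TB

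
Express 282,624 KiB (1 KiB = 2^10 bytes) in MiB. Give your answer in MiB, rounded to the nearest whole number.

282,624 KiB = 282,624 × 2^10 bytes = 289,406,976 bytes
1 MiB = 1,048,576 bytes
289,406,976 / 1,048,576 = 276 MiB

276 MiB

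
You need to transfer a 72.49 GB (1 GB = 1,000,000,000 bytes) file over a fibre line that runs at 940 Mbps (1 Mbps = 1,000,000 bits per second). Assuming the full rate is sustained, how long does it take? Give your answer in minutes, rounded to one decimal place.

10.3 minutes

72.49 GB = 72,490,000,000 bytes = 579,920,000,000 bits
940 Mbps = 940,000,000 bits/s
time = 579,920,000,000 / 940,000,000 = 616.94 s
616.94 s / 60 = 10.3 minutes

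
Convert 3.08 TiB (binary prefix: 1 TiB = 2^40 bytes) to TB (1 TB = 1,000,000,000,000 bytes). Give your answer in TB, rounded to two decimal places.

3.08 TiB × 1,099,511,627,776 bytes/TiB = 3,386,495,813,550.08 bytes
1 TB = 10^12 bytes = 1,000,000,000,000 bytes
3,386,495,813,550.08 / 1,000,000,000,000 = 3.39 TB

3.39 TB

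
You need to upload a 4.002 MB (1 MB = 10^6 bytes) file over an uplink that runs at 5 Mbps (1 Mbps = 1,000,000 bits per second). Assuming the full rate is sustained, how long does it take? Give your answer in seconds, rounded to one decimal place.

4.002 MB = 4,002,000 bytes = 32,016,000 bits
5 Mbps = 5,000,000 bits/s
time = 32,016,000 / 5,000,000 = 6.4 s

6.4 seconds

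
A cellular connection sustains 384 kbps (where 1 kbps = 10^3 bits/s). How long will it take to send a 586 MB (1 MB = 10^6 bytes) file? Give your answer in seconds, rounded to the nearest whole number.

586 MB = 586,000,000 bytes = 4,688,000,000 bits
384 kbps = 384,000 bits/s
time = 4,688,000,000 / 384,000 = 12,208 s

12,208 seconds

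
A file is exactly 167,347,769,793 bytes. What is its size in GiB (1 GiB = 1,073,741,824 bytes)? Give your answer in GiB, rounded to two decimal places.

167,347,769,793 bytes given.
1 GiB = 1,073,741,824 bytes
167,347,769,793 / 1,073,741,824 = 155.85 GiB

155.85 GiB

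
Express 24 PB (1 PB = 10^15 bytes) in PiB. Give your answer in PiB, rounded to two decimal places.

21.32 PiB

24 PB = 24 × 10^15 bytes = 24,000,000,000,000,000 bytes
1 PiB = 2^50 bytes = 1,125,899,906,842,624 bytes
24,000,000,000,000,000 / 1,125,899,906,842,624 = 21.32 PiB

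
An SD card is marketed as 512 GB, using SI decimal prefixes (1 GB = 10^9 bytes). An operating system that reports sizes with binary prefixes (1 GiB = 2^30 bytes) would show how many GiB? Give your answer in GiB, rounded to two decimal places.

476.84 GiB

512 GB = 512 × 10^9 bytes = 512,000,000,000 bytes
1 GiB = 1,073,741,824 bytes
512,000,000,000 / 1,073,741,824 = 476.84 GiB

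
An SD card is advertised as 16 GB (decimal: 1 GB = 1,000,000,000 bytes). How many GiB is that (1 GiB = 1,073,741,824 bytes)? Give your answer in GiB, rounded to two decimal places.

14.90 GiB

16 GB = 16 × 10^9 bytes = 16,000,000,000 bytes
1 GiB = 1,073,741,824 bytes
16,000,000,000 / 1,073,741,824 = 14.90 GiB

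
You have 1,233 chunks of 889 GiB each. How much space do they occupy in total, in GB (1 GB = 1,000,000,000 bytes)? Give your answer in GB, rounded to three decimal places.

1,176,968.142 GB

Total = 1,233 × 889 GiB = 1,096,137 GiB
= 1,096,137 × 1,073,741,824 bytes = 1,176,968,141,733,888 bytes
1 GB = 1,000,000,000 bytes
1,176,968,141,733,888 / 1,000,000,000 = 1,176,968.142 GB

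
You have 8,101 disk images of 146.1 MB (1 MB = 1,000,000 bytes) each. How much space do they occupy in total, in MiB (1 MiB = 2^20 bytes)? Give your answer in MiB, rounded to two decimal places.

Total = 8,101 × 146.1 MB = 1183556.1 MB
= 1183556.1 × 1,000,000 bytes = 1,183,556,100,000 bytes
1 MiB = 1,048,576 bytes
1,183,556,100,000 / 1,048,576 = 1,128,727.05 MiB

1,128,727.05 MiB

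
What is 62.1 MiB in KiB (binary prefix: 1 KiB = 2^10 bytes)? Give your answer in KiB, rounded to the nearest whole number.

63,590 KiB

62.1 MiB × 1,048,576 bytes/MiB = 65,116,569.6 bytes
1 KiB = 2^10 bytes = 1,024 bytes
65,116,569.6 / 1,024 = 63,590 KiB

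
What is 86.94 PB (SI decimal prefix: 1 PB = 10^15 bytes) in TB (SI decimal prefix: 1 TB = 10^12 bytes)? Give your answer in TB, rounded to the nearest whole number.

86.94 PB × 1,000,000,000,000,000 bytes/PB = 86,940,000,000,000,000 bytes
1 TB = 10^12 bytes = 1,000,000,000,000 bytes
86,940,000,000,000,000 / 1,000,000,000,000 = 86,940 TB

86,940 TB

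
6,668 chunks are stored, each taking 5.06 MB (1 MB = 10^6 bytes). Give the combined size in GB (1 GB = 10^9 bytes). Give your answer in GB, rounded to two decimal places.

Total = 6,668 × 5.06 MB = 33740.08 MB
= 33740.08 × 1,000,000 bytes = 33,740,080,000 bytes
1 GB = 1,000,000,000 bytes
33,740,080,000 / 1,000,000,000 = 33.74 GB

33.74 GB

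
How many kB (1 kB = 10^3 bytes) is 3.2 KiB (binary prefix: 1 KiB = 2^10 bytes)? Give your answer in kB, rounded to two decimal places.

3.28 kB

3.2 KiB × 1,024 bytes/KiB = 3,276.8 bytes
1 kB = 10^3 bytes = 1,000 bytes
3,276.8 / 1,000 = 3.28 kB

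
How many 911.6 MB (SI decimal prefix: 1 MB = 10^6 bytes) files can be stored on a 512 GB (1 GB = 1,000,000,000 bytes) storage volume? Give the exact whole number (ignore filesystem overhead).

561

Capacity: 512 GB = 512,000,000,000 bytes
Per item: 911.6 MB = 911,600,000 bytes
⌊512,000,000,000 / 911,600,000⌋ = 561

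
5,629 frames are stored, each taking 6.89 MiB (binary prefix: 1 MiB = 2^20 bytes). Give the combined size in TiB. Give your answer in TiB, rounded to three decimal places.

Total = 5,629 × 6.89 MiB = 38783.81 MiB
= 38783.81 × 1,048,576 bytes = 40,667,772,354.56 bytes
1 TiB = 1,099,511,627,776 bytes
40,667,772,354.56 / 1,099,511,627,776 = 0.037 TiB

0.037 TiB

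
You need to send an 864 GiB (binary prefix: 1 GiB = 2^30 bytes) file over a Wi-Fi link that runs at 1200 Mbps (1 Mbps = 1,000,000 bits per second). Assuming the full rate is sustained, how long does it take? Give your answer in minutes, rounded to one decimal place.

103.1 minutes

864 GiB = 927,712,935,936 bytes = 7,421,703,487,488 bits
1200 Mbps = 1,200,000,000 bits/s
time = 7,421,703,487,488 / 1,200,000,000 = 6,184.75 s
6,184.75 s / 60 = 103.1 minutes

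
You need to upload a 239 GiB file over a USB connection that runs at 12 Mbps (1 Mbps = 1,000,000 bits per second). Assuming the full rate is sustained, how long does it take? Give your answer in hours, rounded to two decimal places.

239 GiB = 256,624,295,936 bytes = 2,052,994,367,488 bits
12 Mbps = 12,000,000 bits/s
time = 2,052,994,367,488 / 12,000,000 = 171,082.8640 s
171,082.8640 s / 3600 = 47.52 hours

47.52 hours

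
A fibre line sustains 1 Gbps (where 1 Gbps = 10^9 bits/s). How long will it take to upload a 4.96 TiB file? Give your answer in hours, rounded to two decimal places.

12.12 hours

4.96 TiB = 5,453,577,673,768.96 bytes = 43,628,621,390,151.68 bits
1 Gbps = 1,000,000,000 bits/s
time = 43,628,621,390,151.68 / 1,000,000,000 = 43,628.6214 s
43,628.6214 s / 3600 = 12.12 hours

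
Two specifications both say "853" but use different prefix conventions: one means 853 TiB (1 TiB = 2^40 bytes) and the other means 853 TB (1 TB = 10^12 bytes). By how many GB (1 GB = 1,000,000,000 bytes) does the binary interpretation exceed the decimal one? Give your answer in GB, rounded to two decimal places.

853 TiB = 853 × 1,099,511,627,776 = 937,883,418,492,928 bytes
853 TB = 853 × 1,000,000,000,000 = 853,000,000,000,000 bytes
difference = 84,883,418,492,928 bytes
84,883,418,492,928 / 1,000,000,000 = 84,883.42 GB

84,883.42 GB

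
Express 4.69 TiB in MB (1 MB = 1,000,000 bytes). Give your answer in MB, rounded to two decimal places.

5,156,709.53 MB

4.69 TiB = 4.69 × 2^40 bytes = 5,156,709,534,269.44 bytes
1 MB = 10^6 bytes = 1,000,000 bytes
5,156,709,534,269.44 / 1,000,000 = 5,156,709.53 MB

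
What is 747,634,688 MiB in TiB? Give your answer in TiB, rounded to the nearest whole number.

747,634,688 MiB = 747,634,688 × 2^20 bytes = 783,951,790,604,288 bytes
1 TiB = 2^40 bytes = 1,099,511,627,776 bytes
783,951,790,604,288 / 1,099,511,627,776 = 713 TiB

713 TiB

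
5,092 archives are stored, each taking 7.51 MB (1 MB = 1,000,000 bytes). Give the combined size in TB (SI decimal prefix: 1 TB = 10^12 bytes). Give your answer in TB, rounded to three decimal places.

Total = 5,092 × 7.51 MB = 38240.92 MB
= 38240.92 × 1,000,000 bytes = 38,240,920,000 bytes
1 TB = 1,000,000,000,000 bytes
38,240,920,000 / 1,000,000,000,000 = 0.038 TB

0.038 TB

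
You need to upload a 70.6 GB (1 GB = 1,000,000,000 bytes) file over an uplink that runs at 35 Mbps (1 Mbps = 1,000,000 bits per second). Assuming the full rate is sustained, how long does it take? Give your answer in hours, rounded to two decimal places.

4.48 hours

70.6 GB = 70,600,000,000 bytes = 564,800,000,000 bits
35 Mbps = 35,000,000 bits/s
time = 564,800,000,000 / 35,000,000 = 16,137.1429 s
16,137.1429 s / 3600 = 4.48 hours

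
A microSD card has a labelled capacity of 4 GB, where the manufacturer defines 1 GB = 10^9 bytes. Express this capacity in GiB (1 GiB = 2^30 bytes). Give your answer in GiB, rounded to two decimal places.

4 GB × 1,000,000,000 bytes/GB = 4,000,000,000 bytes
1 GiB = 1,073,741,824 bytes
4,000,000,000 / 1,073,741,824 = 3.73 GiB

3.73 GiB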